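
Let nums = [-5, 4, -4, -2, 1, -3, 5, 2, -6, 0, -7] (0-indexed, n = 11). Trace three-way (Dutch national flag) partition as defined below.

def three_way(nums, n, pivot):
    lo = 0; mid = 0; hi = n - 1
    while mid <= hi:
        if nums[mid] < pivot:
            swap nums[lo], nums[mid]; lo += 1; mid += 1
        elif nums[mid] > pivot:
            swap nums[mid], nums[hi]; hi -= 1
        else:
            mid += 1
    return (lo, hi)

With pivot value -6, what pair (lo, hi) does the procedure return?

(1, 1)

lo=0 mid=0 hi=10
-5>-6: swap(0,10), hi=9 ⇒ [-7, 4, -4, -2, 1, -3, 5, 2, -6, 0, -5]
-7<-6: swap(0,0), lo=1 mid=1 ⇒ [-7, 4, -4, -2, 1, -3, 5, 2, -6, 0, -5]
4>-6: swap(1,9), hi=8 ⇒ [-7, 0, -4, -2, 1, -3, 5, 2, -6, 4, -5]
0>-6: swap(1,8), hi=7 ⇒ [-7, -6, -4, -2, 1, -3, 5, 2, 0, 4, -5]
-6=-6: mid=2
-4>-6: swap(2,7), hi=6 ⇒ [-7, -6, 2, -2, 1, -3, 5, -4, 0, 4, -5]
2>-6: swap(2,6), hi=5 ⇒ [-7, -6, 5, -2, 1, -3, 2, -4, 0, 4, -5]
5>-6: swap(2,5), hi=4 ⇒ [-7, -6, -3, -2, 1, 5, 2, -4, 0, 4, -5]
-3>-6: swap(2,4), hi=3 ⇒ [-7, -6, 1, -2, -3, 5, 2, -4, 0, 4, -5]
1>-6: swap(2,3), hi=2 ⇒ [-7, -6, -2, 1, -3, 5, 2, -4, 0, 4, -5]
-2>-6: swap(2,2), hi=1 ⇒ [-7, -6, -2, 1, -3, 5, 2, -4, 0, 4, -5]
done. lo=1 hi=1; nums=[-7, -6, -2, 1, -3, 5, 2, -4, 0, 4, -5]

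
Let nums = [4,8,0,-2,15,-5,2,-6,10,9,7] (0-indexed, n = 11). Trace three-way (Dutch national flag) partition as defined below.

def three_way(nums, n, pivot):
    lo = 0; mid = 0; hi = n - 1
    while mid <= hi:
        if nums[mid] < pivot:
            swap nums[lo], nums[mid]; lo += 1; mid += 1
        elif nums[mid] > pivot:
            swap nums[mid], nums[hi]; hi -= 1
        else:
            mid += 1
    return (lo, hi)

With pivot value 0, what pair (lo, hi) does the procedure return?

lo=0 mid=0 hi=10
4>0: swap(0,10), hi=9 ⇒ [7,8,0,-2,15,-5,2,-6,10,9,4]
7>0: swap(0,9), hi=8 ⇒ [9,8,0,-2,15,-5,2,-6,10,7,4]
9>0: swap(0,8), hi=7 ⇒ [10,8,0,-2,15,-5,2,-6,9,7,4]
10>0: swap(0,7), hi=6 ⇒ [-6,8,0,-2,15,-5,2,10,9,7,4]
-6<0: swap(0,0), lo=1 mid=1 ⇒ [-6,8,0,-2,15,-5,2,10,9,7,4]
8>0: swap(1,6), hi=5 ⇒ [-6,2,0,-2,15,-5,8,10,9,7,4]
2>0: swap(1,5), hi=4 ⇒ [-6,-5,0,-2,15,2,8,10,9,7,4]
-5<0: swap(1,1), lo=2 mid=2 ⇒ [-6,-5,0,-2,15,2,8,10,9,7,4]
0=0: mid=3
-2<0: swap(2,3), lo=3 mid=4 ⇒ [-6,-5,-2,0,15,2,8,10,9,7,4]
15>0: swap(4,4), hi=3 ⇒ [-6,-5,-2,0,15,2,8,10,9,7,4]
done. lo=3 hi=3; nums=[-6,-5,-2,0,15,2,8,10,9,7,4]

(3, 3)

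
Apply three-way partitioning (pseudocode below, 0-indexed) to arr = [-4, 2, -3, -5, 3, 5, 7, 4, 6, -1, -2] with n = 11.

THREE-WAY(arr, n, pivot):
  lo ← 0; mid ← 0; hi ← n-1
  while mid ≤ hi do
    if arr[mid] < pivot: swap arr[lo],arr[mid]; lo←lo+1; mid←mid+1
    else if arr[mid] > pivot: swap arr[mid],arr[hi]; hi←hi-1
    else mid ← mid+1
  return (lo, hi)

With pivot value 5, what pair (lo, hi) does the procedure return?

(8, 8)

pivot = 5; lo=0, mid=0, hi=10
arr[mid]=-4<5: swap arr[0],arr[0]; lo=1,mid=1 → [-4, 2, -3, -5, 3, 5, 7, 4, 6, -1, -2]
arr[mid]=2<5: swap arr[1],arr[1]; lo=2,mid=2 → [-4, 2, -3, -5, 3, 5, 7, 4, 6, -1, -2]
arr[mid]=-3<5: swap arr[2],arr[2]; lo=3,mid=3 → [-4, 2, -3, -5, 3, 5, 7, 4, 6, -1, -2]
arr[mid]=-5<5: swap arr[3],arr[3]; lo=4,mid=4 → [-4, 2, -3, -5, 3, 5, 7, 4, 6, -1, -2]
arr[mid]=3<5: swap arr[4],arr[4]; lo=5,mid=5 → [-4, 2, -3, -5, 3, 5, 7, 4, 6, -1, -2]
arr[mid]=5=5: mid=6
arr[mid]=7>5: swap arr[6],arr[10]; hi=9 → [-4, 2, -3, -5, 3, 5, -2, 4, 6, -1, 7]
arr[mid]=-2<5: swap arr[5],arr[6]; lo=6,mid=7 → [-4, 2, -3, -5, 3, -2, 5, 4, 6, -1, 7]
arr[mid]=4<5: swap arr[6],arr[7]; lo=7,mid=8 → [-4, 2, -3, -5, 3, -2, 4, 5, 6, -1, 7]
arr[mid]=6>5: swap arr[8],arr[9]; hi=8 → [-4, 2, -3, -5, 3, -2, 4, 5, -1, 6, 7]
arr[mid]=-1<5: swap arr[7],arr[8]; lo=8,mid=9 → [-4, 2, -3, -5, 3, -2, 4, -1, 5, 6, 7]
end: lo=8, hi=8; arr = [-4, 2, -3, -5, 3, -2, 4, -1, 5, 6, 7]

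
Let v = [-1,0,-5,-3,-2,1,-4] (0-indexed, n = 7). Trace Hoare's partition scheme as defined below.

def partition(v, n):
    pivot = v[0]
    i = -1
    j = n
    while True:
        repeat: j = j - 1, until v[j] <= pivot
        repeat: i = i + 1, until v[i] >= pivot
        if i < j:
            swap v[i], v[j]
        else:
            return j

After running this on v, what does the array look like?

[-4,-2,-5,-3,0,1,-1]

pivot=-1
j stops at 6 (-4), i stops at 0 (-1); swap ⇒ [-4,0,-5,-3,-2,1,-1]
j stops at 4 (-2), i stops at 1 (0); swap ⇒ [-4,-2,-5,-3,0,1,-1]
j stops at 3, i stops at 4; i≥j ⇒ return 3. v=[-4,-2,-5,-3,0,1,-1]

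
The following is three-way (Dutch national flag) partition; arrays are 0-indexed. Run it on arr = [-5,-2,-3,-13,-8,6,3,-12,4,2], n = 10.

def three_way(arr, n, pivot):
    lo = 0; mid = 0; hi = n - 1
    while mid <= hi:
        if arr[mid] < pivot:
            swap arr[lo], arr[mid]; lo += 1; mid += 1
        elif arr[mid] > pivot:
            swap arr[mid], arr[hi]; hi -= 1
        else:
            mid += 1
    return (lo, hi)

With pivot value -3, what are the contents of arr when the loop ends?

[-5,-12,-13,-8,-3,3,6,4,2,-2]

lo=0 mid=0 hi=9
-5<-3: swap(0,0), lo=1 mid=1 ⇒ [-5,-2,-3,-13,-8,6,3,-12,4,2]
-2>-3: swap(1,9), hi=8 ⇒ [-5,2,-3,-13,-8,6,3,-12,4,-2]
2>-3: swap(1,8), hi=7 ⇒ [-5,4,-3,-13,-8,6,3,-12,2,-2]
4>-3: swap(1,7), hi=6 ⇒ [-5,-12,-3,-13,-8,6,3,4,2,-2]
-12<-3: swap(1,1), lo=2 mid=2 ⇒ [-5,-12,-3,-13,-8,6,3,4,2,-2]
-3=-3: mid=3
-13<-3: swap(2,3), lo=3 mid=4 ⇒ [-5,-12,-13,-3,-8,6,3,4,2,-2]
-8<-3: swap(3,4), lo=4 mid=5 ⇒ [-5,-12,-13,-8,-3,6,3,4,2,-2]
6>-3: swap(5,6), hi=5 ⇒ [-5,-12,-13,-8,-3,3,6,4,2,-2]
3>-3: swap(5,5), hi=4 ⇒ [-5,-12,-13,-8,-3,3,6,4,2,-2]
done. lo=4 hi=4; arr=[-5,-12,-13,-8,-3,3,6,4,2,-2]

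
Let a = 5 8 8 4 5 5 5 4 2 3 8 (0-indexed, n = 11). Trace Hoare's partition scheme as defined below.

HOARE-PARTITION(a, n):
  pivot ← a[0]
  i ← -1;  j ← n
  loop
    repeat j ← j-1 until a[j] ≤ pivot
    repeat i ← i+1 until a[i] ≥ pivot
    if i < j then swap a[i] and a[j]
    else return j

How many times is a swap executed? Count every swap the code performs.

pivot=5
j stops at 9 (3), i stops at 0 (5); swap ⇒ 3 8 8 4 5 5 5 4 2 5 8
j stops at 8 (2), i stops at 1 (8); swap ⇒ 3 2 8 4 5 5 5 4 8 5 8
j stops at 7 (4), i stops at 2 (8); swap ⇒ 3 2 4 4 5 5 5 8 8 5 8
j stops at 6 (5), i stops at 4 (5); swap ⇒ 3 2 4 4 5 5 5 8 8 5 8
j stops at 5, i stops at 5; i≥j ⇒ return 5. a=3 2 4 4 5 5 5 8 8 5 8

4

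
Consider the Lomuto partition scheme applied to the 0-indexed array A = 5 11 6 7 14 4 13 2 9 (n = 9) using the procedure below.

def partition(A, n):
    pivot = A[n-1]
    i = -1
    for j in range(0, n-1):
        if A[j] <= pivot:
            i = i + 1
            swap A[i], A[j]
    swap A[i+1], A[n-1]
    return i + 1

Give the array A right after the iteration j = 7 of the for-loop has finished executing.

pivot = A[8] = 9; i = -1
j=0: A[0]=5 ≤ 9 → i=0, swap A[0],A[0] (no change) → 5 11 6 7 14 4 13 2 9
j=1: A[1]=11 > 9 → no swap
j=2: A[2]=6 ≤ 9 → i=1, swap A[1],A[2] → 5 6 11 7 14 4 13 2 9
j=3: A[3]=7 ≤ 9 → i=2, swap A[2],A[3] → 5 6 7 11 14 4 13 2 9
j=4: A[4]=14 > 9 → no swap
j=5: A[5]=4 ≤ 9 → i=3, swap A[3],A[5] → 5 6 7 4 14 11 13 2 9
j=6: A[6]=13 > 9 → no swap
j=7: A[7]=2 ≤ 9 → i=4, swap A[4],A[7] → 5 6 7 4 2 11 13 14 9
(after j=7) A = 5 6 7 4 2 11 13 14 9

5 6 7 4 2 11 13 14 9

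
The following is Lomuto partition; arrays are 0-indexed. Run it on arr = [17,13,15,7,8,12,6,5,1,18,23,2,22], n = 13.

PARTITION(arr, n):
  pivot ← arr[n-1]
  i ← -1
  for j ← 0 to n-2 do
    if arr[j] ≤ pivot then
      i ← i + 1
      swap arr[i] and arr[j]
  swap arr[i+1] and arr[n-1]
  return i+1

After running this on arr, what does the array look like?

[17,13,15,7,8,12,6,5,1,18,2,22,23]

pivot = arr[12] = 22; i = -1
j=0: arr[0]=17 ≤ 22 → i=0, swap arr[0],arr[0] (no change) → [17,13,15,7,8,12,6,5,1,18,23,2,22]
j=1: arr[1]=13 ≤ 22 → i=1, swap arr[1],arr[1] (no change) → [17,13,15,7,8,12,6,5,1,18,23,2,22]
j=2: arr[2]=15 ≤ 22 → i=2, swap arr[2],arr[2] (no change) → [17,13,15,7,8,12,6,5,1,18,23,2,22]
j=3: arr[3]=7 ≤ 22 → i=3, swap arr[3],arr[3] (no change) → [17,13,15,7,8,12,6,5,1,18,23,2,22]
j=4: arr[4]=8 ≤ 22 → i=4, swap arr[4],arr[4] (no change) → [17,13,15,7,8,12,6,5,1,18,23,2,22]
j=5: arr[5]=12 ≤ 22 → i=5, swap arr[5],arr[5] (no change) → [17,13,15,7,8,12,6,5,1,18,23,2,22]
j=6: arr[6]=6 ≤ 22 → i=6, swap arr[6],arr[6] (no change) → [17,13,15,7,8,12,6,5,1,18,23,2,22]
j=7: arr[7]=5 ≤ 22 → i=7, swap arr[7],arr[7] (no change) → [17,13,15,7,8,12,6,5,1,18,23,2,22]
j=8: arr[8]=1 ≤ 22 → i=8, swap arr[8],arr[8] (no change) → [17,13,15,7,8,12,6,5,1,18,23,2,22]
j=9: arr[9]=18 ≤ 22 → i=9, swap arr[9],arr[9] (no change) → [17,13,15,7,8,12,6,5,1,18,23,2,22]
j=10: arr[10]=23 > 22 → no swap
j=11: arr[11]=2 ≤ 22 → i=10, swap arr[10],arr[11] → [17,13,15,7,8,12,6,5,1,18,2,23,22]
final swap arr[11],arr[12] → [17,13,15,7,8,12,6,5,1,18,2,22,23]; return 11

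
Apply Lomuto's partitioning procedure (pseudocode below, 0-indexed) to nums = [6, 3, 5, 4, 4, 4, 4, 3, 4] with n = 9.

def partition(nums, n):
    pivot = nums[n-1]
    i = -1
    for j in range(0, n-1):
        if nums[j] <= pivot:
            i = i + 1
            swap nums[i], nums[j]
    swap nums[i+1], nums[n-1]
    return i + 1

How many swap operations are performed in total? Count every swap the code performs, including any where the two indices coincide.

pivot = nums[8] = 4; i = -1
j=0: nums[0]=6 > 4 → no swap
j=1: nums[1]=3 ≤ 4 → i=0, swap nums[0],nums[1] → [3, 6, 5, 4, 4, 4, 4, 3, 4]
j=2: nums[2]=5 > 4 → no swap
j=3: nums[3]=4 ≤ 4 → i=1, swap nums[1],nums[3] → [3, 4, 5, 6, 4, 4, 4, 3, 4]
j=4: nums[4]=4 ≤ 4 → i=2, swap nums[2],nums[4] → [3, 4, 4, 6, 5, 4, 4, 3, 4]
j=5: nums[5]=4 ≤ 4 → i=3, swap nums[3],nums[5] → [3, 4, 4, 4, 5, 6, 4, 3, 4]
j=6: nums[6]=4 ≤ 4 → i=4, swap nums[4],nums[6] → [3, 4, 4, 4, 4, 6, 5, 3, 4]
j=7: nums[7]=3 ≤ 4 → i=5, swap nums[5],nums[7] → [3, 4, 4, 4, 4, 3, 5, 6, 4]
final swap nums[6],nums[8] → [3, 4, 4, 4, 4, 3, 4, 6, 5]; return 6

7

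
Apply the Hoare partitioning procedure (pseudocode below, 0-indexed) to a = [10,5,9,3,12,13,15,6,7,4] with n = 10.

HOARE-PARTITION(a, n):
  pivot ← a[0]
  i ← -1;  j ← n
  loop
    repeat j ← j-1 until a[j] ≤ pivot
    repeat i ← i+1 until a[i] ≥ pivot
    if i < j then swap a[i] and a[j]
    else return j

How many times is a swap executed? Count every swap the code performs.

3

pivot=10
j stops at 9 (4), i stops at 0 (10); swap ⇒ [4,5,9,3,12,13,15,6,7,10]
j stops at 8 (7), i stops at 4 (12); swap ⇒ [4,5,9,3,7,13,15,6,12,10]
j stops at 7 (6), i stops at 5 (13); swap ⇒ [4,5,9,3,7,6,15,13,12,10]
j stops at 5, i stops at 6; i≥j ⇒ return 5. a=[4,5,9,3,7,6,15,13,12,10]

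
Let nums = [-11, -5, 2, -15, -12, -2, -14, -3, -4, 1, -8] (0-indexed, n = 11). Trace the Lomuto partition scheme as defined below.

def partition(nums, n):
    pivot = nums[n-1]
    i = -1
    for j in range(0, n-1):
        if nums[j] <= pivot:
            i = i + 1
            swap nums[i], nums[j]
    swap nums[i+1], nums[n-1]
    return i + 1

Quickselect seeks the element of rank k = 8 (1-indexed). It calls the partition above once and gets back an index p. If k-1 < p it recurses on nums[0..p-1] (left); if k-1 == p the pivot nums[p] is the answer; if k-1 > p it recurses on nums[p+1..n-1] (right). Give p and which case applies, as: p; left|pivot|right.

pivot=-8, i=-1
j=0: -11≤-8, i=0, swap(0,0) ⇒ [-11, -5, 2, -15, -12, -2, -14, -3, -4, 1, -8]
j=1: -5>-8, skip
j=2: 2>-8, skip
j=3: -15≤-8, i=1, swap(1,3) ⇒ [-11, -15, 2, -5, -12, -2, -14, -3, -4, 1, -8]
j=4: -12≤-8, i=2, swap(2,4) ⇒ [-11, -15, -12, -5, 2, -2, -14, -3, -4, 1, -8]
j=5: -2>-8, skip
j=6: -14≤-8, i=3, swap(3,6) ⇒ [-11, -15, -12, -14, 2, -2, -5, -3, -4, 1, -8]
j=7: -3>-8, skip
j=8: -4>-8, skip
j=9: 1>-8, skip
swap(4,10) ⇒ [-11, -15, -12, -14, -8, -2, -5, -3, -4, 1, 2]; return 4
p = 4; k-1 = 7 > 4 ⇒ right

4; right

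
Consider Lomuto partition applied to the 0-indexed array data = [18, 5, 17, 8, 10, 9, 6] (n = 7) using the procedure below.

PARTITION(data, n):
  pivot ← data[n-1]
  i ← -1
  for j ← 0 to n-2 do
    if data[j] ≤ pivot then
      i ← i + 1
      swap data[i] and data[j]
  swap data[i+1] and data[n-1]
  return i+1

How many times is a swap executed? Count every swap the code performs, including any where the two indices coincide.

pivot=6, i=-1
j=0: 18>6, skip
j=1: 5≤6, i=0, swap(0,1) ⇒ [5, 18, 17, 8, 10, 9, 6]
j=2: 17>6, skip
j=3: 8>6, skip
j=4: 10>6, skip
j=5: 9>6, skip
swap(1,6) ⇒ [5, 6, 17, 8, 10, 9, 18]; return 1

2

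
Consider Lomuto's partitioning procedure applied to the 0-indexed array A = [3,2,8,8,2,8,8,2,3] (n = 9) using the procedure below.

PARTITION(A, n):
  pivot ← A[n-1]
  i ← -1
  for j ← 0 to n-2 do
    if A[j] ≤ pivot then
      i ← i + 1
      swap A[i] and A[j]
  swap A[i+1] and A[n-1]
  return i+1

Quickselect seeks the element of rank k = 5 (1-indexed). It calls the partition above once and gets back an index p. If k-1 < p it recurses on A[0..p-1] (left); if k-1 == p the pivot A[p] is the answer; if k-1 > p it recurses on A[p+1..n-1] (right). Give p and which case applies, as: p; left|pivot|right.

pivot=3, i=-1
j=0: 3≤3, i=0, swap(0,0) ⇒ [3,2,8,8,2,8,8,2,3]
j=1: 2≤3, i=1, swap(1,1) ⇒ [3,2,8,8,2,8,8,2,3]
j=2: 8>3, skip
j=3: 8>3, skip
j=4: 2≤3, i=2, swap(2,4) ⇒ [3,2,2,8,8,8,8,2,3]
j=5: 8>3, skip
j=6: 8>3, skip
j=7: 2≤3, i=3, swap(3,7) ⇒ [3,2,2,2,8,8,8,8,3]
swap(4,8) ⇒ [3,2,2,2,3,8,8,8,8]; return 4
p = 4; k-1 = 4 == 4 ⇒ pivot

4; pivot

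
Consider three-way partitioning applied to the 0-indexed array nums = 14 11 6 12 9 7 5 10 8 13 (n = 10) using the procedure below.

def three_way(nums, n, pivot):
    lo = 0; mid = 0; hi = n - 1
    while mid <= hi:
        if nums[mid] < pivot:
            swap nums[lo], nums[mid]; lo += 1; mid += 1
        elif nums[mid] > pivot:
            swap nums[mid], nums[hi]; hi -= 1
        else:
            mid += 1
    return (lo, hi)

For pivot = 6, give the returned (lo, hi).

(1, 1)

lo=0 mid=0 hi=9
14>6: swap(0,9), hi=8 ⇒ 13 11 6 12 9 7 5 10 8 14
13>6: swap(0,8), hi=7 ⇒ 8 11 6 12 9 7 5 10 13 14
8>6: swap(0,7), hi=6 ⇒ 10 11 6 12 9 7 5 8 13 14
10>6: swap(0,6), hi=5 ⇒ 5 11 6 12 9 7 10 8 13 14
5<6: swap(0,0), lo=1 mid=1 ⇒ 5 11 6 12 9 7 10 8 13 14
11>6: swap(1,5), hi=4 ⇒ 5 7 6 12 9 11 10 8 13 14
7>6: swap(1,4), hi=3 ⇒ 5 9 6 12 7 11 10 8 13 14
9>6: swap(1,3), hi=2 ⇒ 5 12 6 9 7 11 10 8 13 14
12>6: swap(1,2), hi=1 ⇒ 5 6 12 9 7 11 10 8 13 14
6=6: mid=2
done. lo=1 hi=1; nums=5 6 12 9 7 11 10 8 13 14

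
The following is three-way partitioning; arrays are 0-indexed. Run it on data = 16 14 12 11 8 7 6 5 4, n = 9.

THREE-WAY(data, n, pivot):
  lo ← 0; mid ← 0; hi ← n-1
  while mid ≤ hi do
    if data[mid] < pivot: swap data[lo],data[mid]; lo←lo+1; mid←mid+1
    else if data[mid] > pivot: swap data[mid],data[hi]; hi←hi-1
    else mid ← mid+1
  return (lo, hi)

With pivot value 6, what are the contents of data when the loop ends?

pivot = 6; lo=0, mid=0, hi=8
data[mid]=16>6: swap data[0],data[8]; hi=7 → 4 14 12 11 8 7 6 5 16
data[mid]=4<6: swap data[0],data[0]; lo=1,mid=1 → 4 14 12 11 8 7 6 5 16
data[mid]=14>6: swap data[1],data[7]; hi=6 → 4 5 12 11 8 7 6 14 16
data[mid]=5<6: swap data[1],data[1]; lo=2,mid=2 → 4 5 12 11 8 7 6 14 16
data[mid]=12>6: swap data[2],data[6]; hi=5 → 4 5 6 11 8 7 12 14 16
data[mid]=6=6: mid=3
data[mid]=11>6: swap data[3],data[5]; hi=4 → 4 5 6 7 8 11 12 14 16
data[mid]=7>6: swap data[3],data[4]; hi=3 → 4 5 6 8 7 11 12 14 16
data[mid]=8>6: swap data[3],data[3]; hi=2 → 4 5 6 8 7 11 12 14 16
end: lo=2, hi=2; data = 4 5 6 8 7 11 12 14 16

4 5 6 8 7 11 12 14 16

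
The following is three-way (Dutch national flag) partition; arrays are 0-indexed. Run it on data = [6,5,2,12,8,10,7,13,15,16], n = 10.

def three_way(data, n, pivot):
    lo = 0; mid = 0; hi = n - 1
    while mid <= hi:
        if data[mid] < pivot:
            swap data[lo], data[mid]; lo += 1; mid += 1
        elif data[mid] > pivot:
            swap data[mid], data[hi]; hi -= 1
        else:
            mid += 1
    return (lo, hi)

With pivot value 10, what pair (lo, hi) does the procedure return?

(5, 5)

lo=0 mid=0 hi=9
6<10: swap(0,0), lo=1 mid=1 ⇒ [6,5,2,12,8,10,7,13,15,16]
5<10: swap(1,1), lo=2 mid=2 ⇒ [6,5,2,12,8,10,7,13,15,16]
2<10: swap(2,2), lo=3 mid=3 ⇒ [6,5,2,12,8,10,7,13,15,16]
12>10: swap(3,9), hi=8 ⇒ [6,5,2,16,8,10,7,13,15,12]
16>10: swap(3,8), hi=7 ⇒ [6,5,2,15,8,10,7,13,16,12]
15>10: swap(3,7), hi=6 ⇒ [6,5,2,13,8,10,7,15,16,12]
13>10: swap(3,6), hi=5 ⇒ [6,5,2,7,8,10,13,15,16,12]
7<10: swap(3,3), lo=4 mid=4 ⇒ [6,5,2,7,8,10,13,15,16,12]
8<10: swap(4,4), lo=5 mid=5 ⇒ [6,5,2,7,8,10,13,15,16,12]
10=10: mid=6
done. lo=5 hi=5; data=[6,5,2,7,8,10,13,15,16,12]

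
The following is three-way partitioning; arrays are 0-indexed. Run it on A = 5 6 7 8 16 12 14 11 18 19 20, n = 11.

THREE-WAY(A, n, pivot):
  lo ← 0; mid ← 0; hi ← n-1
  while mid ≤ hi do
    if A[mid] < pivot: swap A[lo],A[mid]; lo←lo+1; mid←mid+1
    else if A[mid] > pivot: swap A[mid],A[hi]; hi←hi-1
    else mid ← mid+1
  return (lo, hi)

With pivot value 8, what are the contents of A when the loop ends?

5 6 7 8 12 14 11 18 19 20 16

lo=0 mid=0 hi=10
5<8: swap(0,0), lo=1 mid=1 ⇒ 5 6 7 8 16 12 14 11 18 19 20
6<8: swap(1,1), lo=2 mid=2 ⇒ 5 6 7 8 16 12 14 11 18 19 20
7<8: swap(2,2), lo=3 mid=3 ⇒ 5 6 7 8 16 12 14 11 18 19 20
8=8: mid=4
16>8: swap(4,10), hi=9 ⇒ 5 6 7 8 20 12 14 11 18 19 16
20>8: swap(4,9), hi=8 ⇒ 5 6 7 8 19 12 14 11 18 20 16
19>8: swap(4,8), hi=7 ⇒ 5 6 7 8 18 12 14 11 19 20 16
18>8: swap(4,7), hi=6 ⇒ 5 6 7 8 11 12 14 18 19 20 16
11>8: swap(4,6), hi=5 ⇒ 5 6 7 8 14 12 11 18 19 20 16
14>8: swap(4,5), hi=4 ⇒ 5 6 7 8 12 14 11 18 19 20 16
12>8: swap(4,4), hi=3 ⇒ 5 6 7 8 12 14 11 18 19 20 16
done. lo=3 hi=3; A=5 6 7 8 12 14 11 18 19 20 16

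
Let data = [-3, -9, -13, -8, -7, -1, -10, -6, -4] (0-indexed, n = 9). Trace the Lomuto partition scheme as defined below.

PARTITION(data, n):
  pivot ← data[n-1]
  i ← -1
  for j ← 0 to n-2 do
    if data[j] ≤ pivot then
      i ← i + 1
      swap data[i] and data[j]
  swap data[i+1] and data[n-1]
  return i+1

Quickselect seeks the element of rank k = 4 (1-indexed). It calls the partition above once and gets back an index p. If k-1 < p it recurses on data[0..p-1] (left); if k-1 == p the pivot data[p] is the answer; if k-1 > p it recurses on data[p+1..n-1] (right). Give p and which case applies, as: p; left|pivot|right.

6; left

pivot = data[8] = -4; i = -1
j=0: data[0]=-3 > -4 → no swap
j=1: data[1]=-9 ≤ -4 → i=0, swap data[0],data[1] → [-9, -3, -13, -8, -7, -1, -10, -6, -4]
j=2: data[2]=-13 ≤ -4 → i=1, swap data[1],data[2] → [-9, -13, -3, -8, -7, -1, -10, -6, -4]
j=3: data[3]=-8 ≤ -4 → i=2, swap data[2],data[3] → [-9, -13, -8, -3, -7, -1, -10, -6, -4]
j=4: data[4]=-7 ≤ -4 → i=3, swap data[3],data[4] → [-9, -13, -8, -7, -3, -1, -10, -6, -4]
j=5: data[5]=-1 > -4 → no swap
j=6: data[6]=-10 ≤ -4 → i=4, swap data[4],data[6] → [-9, -13, -8, -7, -10, -1, -3, -6, -4]
j=7: data[7]=-6 ≤ -4 → i=5, swap data[5],data[7] → [-9, -13, -8, -7, -10, -6, -3, -1, -4]
final swap data[6],data[8] → [-9, -13, -8, -7, -10, -6, -4, -1, -3]; return 6
p = 6; k-1 = 3 < 6 ⇒ left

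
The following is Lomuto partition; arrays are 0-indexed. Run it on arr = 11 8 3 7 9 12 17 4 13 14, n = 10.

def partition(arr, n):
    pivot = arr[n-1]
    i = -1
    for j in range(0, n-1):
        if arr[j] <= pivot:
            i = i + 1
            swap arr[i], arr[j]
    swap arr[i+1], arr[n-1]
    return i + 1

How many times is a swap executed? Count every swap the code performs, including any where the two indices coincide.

pivot = arr[9] = 14; i = -1
j=0: arr[0]=11 ≤ 14 → i=0, swap arr[0],arr[0] (no change) → 11 8 3 7 9 12 17 4 13 14
j=1: arr[1]=8 ≤ 14 → i=1, swap arr[1],arr[1] (no change) → 11 8 3 7 9 12 17 4 13 14
j=2: arr[2]=3 ≤ 14 → i=2, swap arr[2],arr[2] (no change) → 11 8 3 7 9 12 17 4 13 14
j=3: arr[3]=7 ≤ 14 → i=3, swap arr[3],arr[3] (no change) → 11 8 3 7 9 12 17 4 13 14
j=4: arr[4]=9 ≤ 14 → i=4, swap arr[4],arr[4] (no change) → 11 8 3 7 9 12 17 4 13 14
j=5: arr[5]=12 ≤ 14 → i=5, swap arr[5],arr[5] (no change) → 11 8 3 7 9 12 17 4 13 14
j=6: arr[6]=17 > 14 → no swap
j=7: arr[7]=4 ≤ 14 → i=6, swap arr[6],arr[7] → 11 8 3 7 9 12 4 17 13 14
j=8: arr[8]=13 ≤ 14 → i=7, swap arr[7],arr[8] → 11 8 3 7 9 12 4 13 17 14
final swap arr[8],arr[9] → 11 8 3 7 9 12 4 13 14 17; return 8

9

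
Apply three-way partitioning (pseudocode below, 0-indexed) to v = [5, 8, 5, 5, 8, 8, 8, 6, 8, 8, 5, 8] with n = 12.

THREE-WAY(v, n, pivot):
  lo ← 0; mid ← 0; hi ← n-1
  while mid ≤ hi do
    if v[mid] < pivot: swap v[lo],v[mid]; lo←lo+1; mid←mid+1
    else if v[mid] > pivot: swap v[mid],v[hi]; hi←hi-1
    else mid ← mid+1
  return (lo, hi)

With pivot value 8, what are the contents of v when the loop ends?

[5, 5, 5, 6, 5, 8, 8, 8, 8, 8, 8, 8]

lo=0 mid=0 hi=11
5<8: swap(0,0), lo=1 mid=1 ⇒ [5, 8, 5, 5, 8, 8, 8, 6, 8, 8, 5, 8]
8=8: mid=2
5<8: swap(1,2), lo=2 mid=3 ⇒ [5, 5, 8, 5, 8, 8, 8, 6, 8, 8, 5, 8]
5<8: swap(2,3), lo=3 mid=4 ⇒ [5, 5, 5, 8, 8, 8, 8, 6, 8, 8, 5, 8]
8=8: mid=5
8=8: mid=6
8=8: mid=7
6<8: swap(3,7), lo=4 mid=8 ⇒ [5, 5, 5, 6, 8, 8, 8, 8, 8, 8, 5, 8]
8=8: mid=9
8=8: mid=10
5<8: swap(4,10), lo=5 mid=11 ⇒ [5, 5, 5, 6, 5, 8, 8, 8, 8, 8, 8, 8]
8=8: mid=12
done. lo=5 hi=11; v=[5, 5, 5, 6, 5, 8, 8, 8, 8, 8, 8, 8]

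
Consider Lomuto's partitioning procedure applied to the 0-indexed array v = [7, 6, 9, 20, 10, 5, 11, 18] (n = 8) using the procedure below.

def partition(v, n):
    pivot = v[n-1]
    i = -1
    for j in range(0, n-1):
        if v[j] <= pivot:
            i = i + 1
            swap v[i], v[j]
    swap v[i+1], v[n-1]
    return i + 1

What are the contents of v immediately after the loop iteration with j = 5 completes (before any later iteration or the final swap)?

pivot = v[7] = 18; i = -1
j=0: v[0]=7 ≤ 18 → i=0, swap v[0],v[0] (no change) → [7, 6, 9, 20, 10, 5, 11, 18]
j=1: v[1]=6 ≤ 18 → i=1, swap v[1],v[1] (no change) → [7, 6, 9, 20, 10, 5, 11, 18]
j=2: v[2]=9 ≤ 18 → i=2, swap v[2],v[2] (no change) → [7, 6, 9, 20, 10, 5, 11, 18]
j=3: v[3]=20 > 18 → no swap
j=4: v[4]=10 ≤ 18 → i=3, swap v[3],v[4] → [7, 6, 9, 10, 20, 5, 11, 18]
j=5: v[5]=5 ≤ 18 → i=4, swap v[4],v[5] → [7, 6, 9, 10, 5, 20, 11, 18]
(after j=5) v = [7, 6, 9, 10, 5, 20, 11, 18]

[7, 6, 9, 10, 5, 20, 11, 18]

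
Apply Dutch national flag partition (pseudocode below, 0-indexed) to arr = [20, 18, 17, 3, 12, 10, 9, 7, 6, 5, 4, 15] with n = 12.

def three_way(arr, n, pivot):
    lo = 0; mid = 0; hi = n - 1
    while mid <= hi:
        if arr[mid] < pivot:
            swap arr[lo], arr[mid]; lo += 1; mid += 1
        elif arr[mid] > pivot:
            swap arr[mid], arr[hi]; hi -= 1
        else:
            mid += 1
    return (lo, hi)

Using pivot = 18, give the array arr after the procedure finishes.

[15, 17, 3, 12, 10, 9, 7, 6, 5, 4, 18, 20]

lo=0 mid=0 hi=11
20>18: swap(0,11), hi=10 ⇒ [15, 18, 17, 3, 12, 10, 9, 7, 6, 5, 4, 20]
15<18: swap(0,0), lo=1 mid=1 ⇒ [15, 18, 17, 3, 12, 10, 9, 7, 6, 5, 4, 20]
18=18: mid=2
17<18: swap(1,2), lo=2 mid=3 ⇒ [15, 17, 18, 3, 12, 10, 9, 7, 6, 5, 4, 20]
3<18: swap(2,3), lo=3 mid=4 ⇒ [15, 17, 3, 18, 12, 10, 9, 7, 6, 5, 4, 20]
12<18: swap(3,4), lo=4 mid=5 ⇒ [15, 17, 3, 12, 18, 10, 9, 7, 6, 5, 4, 20]
10<18: swap(4,5), lo=5 mid=6 ⇒ [15, 17, 3, 12, 10, 18, 9, 7, 6, 5, 4, 20]
9<18: swap(5,6), lo=6 mid=7 ⇒ [15, 17, 3, 12, 10, 9, 18, 7, 6, 5, 4, 20]
7<18: swap(6,7), lo=7 mid=8 ⇒ [15, 17, 3, 12, 10, 9, 7, 18, 6, 5, 4, 20]
6<18: swap(7,8), lo=8 mid=9 ⇒ [15, 17, 3, 12, 10, 9, 7, 6, 18, 5, 4, 20]
5<18: swap(8,9), lo=9 mid=10 ⇒ [15, 17, 3, 12, 10, 9, 7, 6, 5, 18, 4, 20]
4<18: swap(9,10), lo=10 mid=11 ⇒ [15, 17, 3, 12, 10, 9, 7, 6, 5, 4, 18, 20]
done. lo=10 hi=10; arr=[15, 17, 3, 12, 10, 9, 7, 6, 5, 4, 18, 20]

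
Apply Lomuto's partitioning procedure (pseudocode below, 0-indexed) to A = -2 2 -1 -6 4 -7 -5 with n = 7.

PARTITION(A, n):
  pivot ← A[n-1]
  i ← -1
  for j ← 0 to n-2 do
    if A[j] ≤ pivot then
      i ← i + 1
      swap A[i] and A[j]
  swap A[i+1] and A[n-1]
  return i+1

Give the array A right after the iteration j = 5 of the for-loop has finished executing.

-6 -7 -1 -2 4 2 -5

pivot=-5, i=-1
j=0: -2>-5, skip
j=1: 2>-5, skip
j=2: -1>-5, skip
j=3: -6≤-5, i=0, swap(0,3) ⇒ -6 2 -1 -2 4 -7 -5
j=4: 4>-5, skip
j=5: -7≤-5, i=1, swap(1,5) ⇒ -6 -7 -1 -2 4 2 -5
(after j=5) A = -6 -7 -1 -2 4 2 -5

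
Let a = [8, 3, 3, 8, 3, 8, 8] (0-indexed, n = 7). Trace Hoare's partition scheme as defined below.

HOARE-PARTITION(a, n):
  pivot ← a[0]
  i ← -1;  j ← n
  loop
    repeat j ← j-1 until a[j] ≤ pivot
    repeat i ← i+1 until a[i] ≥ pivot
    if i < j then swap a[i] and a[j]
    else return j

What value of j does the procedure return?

4

pivot=8
j stops at 6 (8), i stops at 0 (8); swap ⇒ [8, 3, 3, 8, 3, 8, 8]
j stops at 5 (8), i stops at 3 (8); swap ⇒ [8, 3, 3, 8, 3, 8, 8]
j stops at 4, i stops at 5; i≥j ⇒ return 4. a=[8, 3, 3, 8, 3, 8, 8]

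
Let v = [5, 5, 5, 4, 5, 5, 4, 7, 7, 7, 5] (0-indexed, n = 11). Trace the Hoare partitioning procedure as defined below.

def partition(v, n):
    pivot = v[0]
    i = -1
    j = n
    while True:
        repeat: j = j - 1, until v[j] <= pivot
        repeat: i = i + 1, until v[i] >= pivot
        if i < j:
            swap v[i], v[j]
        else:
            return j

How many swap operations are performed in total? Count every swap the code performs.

3

pivot = v[0] = 5; i = -1, j = 11
j→10 (v[10]=5≤5), i→0 (v[0]=5≥5); i<j, swap → [5, 5, 5, 4, 5, 5, 4, 7, 7, 7, 5]
j→6 (v[6]=4≤5), i→1 (v[1]=5≥5); i<j, swap → [5, 4, 5, 4, 5, 5, 5, 7, 7, 7, 5]
j→5 (v[5]=5≤5), i→2 (v[2]=5≥5); i<j, swap → [5, 4, 5, 4, 5, 5, 5, 7, 7, 7, 5]
j→4, i→4; i≥j, return j=4. v = [5, 4, 5, 4, 5, 5, 5, 7, 7, 7, 5]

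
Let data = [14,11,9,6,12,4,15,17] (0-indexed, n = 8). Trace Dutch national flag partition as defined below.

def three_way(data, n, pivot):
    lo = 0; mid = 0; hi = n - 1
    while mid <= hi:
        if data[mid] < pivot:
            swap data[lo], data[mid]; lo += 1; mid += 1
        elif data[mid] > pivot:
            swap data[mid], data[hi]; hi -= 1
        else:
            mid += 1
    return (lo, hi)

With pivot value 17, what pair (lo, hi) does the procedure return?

(7, 7)

lo=0 mid=0 hi=7
14<17: swap(0,0), lo=1 mid=1 ⇒ [14,11,9,6,12,4,15,17]
11<17: swap(1,1), lo=2 mid=2 ⇒ [14,11,9,6,12,4,15,17]
9<17: swap(2,2), lo=3 mid=3 ⇒ [14,11,9,6,12,4,15,17]
6<17: swap(3,3), lo=4 mid=4 ⇒ [14,11,9,6,12,4,15,17]
12<17: swap(4,4), lo=5 mid=5 ⇒ [14,11,9,6,12,4,15,17]
4<17: swap(5,5), lo=6 mid=6 ⇒ [14,11,9,6,12,4,15,17]
15<17: swap(6,6), lo=7 mid=7 ⇒ [14,11,9,6,12,4,15,17]
17=17: mid=8
done. lo=7 hi=7; data=[14,11,9,6,12,4,15,17]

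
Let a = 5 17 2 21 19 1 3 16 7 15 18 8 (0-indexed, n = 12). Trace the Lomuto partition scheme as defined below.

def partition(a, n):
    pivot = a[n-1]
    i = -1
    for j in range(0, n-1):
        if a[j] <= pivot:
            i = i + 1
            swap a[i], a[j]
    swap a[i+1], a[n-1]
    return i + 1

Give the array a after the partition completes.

pivot=8, i=-1
j=0: 5≤8, i=0, swap(0,0) ⇒ 5 17 2 21 19 1 3 16 7 15 18 8
j=1: 17>8, skip
j=2: 2≤8, i=1, swap(1,2) ⇒ 5 2 17 21 19 1 3 16 7 15 18 8
j=3: 21>8, skip
j=4: 19>8, skip
j=5: 1≤8, i=2, swap(2,5) ⇒ 5 2 1 21 19 17 3 16 7 15 18 8
j=6: 3≤8, i=3, swap(3,6) ⇒ 5 2 1 3 19 17 21 16 7 15 18 8
j=7: 16>8, skip
j=8: 7≤8, i=4, swap(4,8) ⇒ 5 2 1 3 7 17 21 16 19 15 18 8
j=9: 15>8, skip
j=10: 18>8, skip
swap(5,11) ⇒ 5 2 1 3 7 8 21 16 19 15 18 17; return 5

5 2 1 3 7 8 21 16 19 15 18 17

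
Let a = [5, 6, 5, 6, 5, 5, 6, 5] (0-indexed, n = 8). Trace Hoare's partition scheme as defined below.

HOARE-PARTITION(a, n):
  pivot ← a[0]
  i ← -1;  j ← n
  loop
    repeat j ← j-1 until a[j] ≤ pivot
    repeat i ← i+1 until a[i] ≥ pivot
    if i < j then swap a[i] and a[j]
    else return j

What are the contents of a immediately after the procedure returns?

pivot=5
j stops at 7 (5), i stops at 0 (5); swap ⇒ [5, 6, 5, 6, 5, 5, 6, 5]
j stops at 5 (5), i stops at 1 (6); swap ⇒ [5, 5, 5, 6, 5, 6, 6, 5]
j stops at 4 (5), i stops at 2 (5); swap ⇒ [5, 5, 5, 6, 5, 6, 6, 5]
j stops at 2, i stops at 3; i≥j ⇒ return 2. a=[5, 5, 5, 6, 5, 6, 6, 5]

[5, 5, 5, 6, 5, 6, 6, 5]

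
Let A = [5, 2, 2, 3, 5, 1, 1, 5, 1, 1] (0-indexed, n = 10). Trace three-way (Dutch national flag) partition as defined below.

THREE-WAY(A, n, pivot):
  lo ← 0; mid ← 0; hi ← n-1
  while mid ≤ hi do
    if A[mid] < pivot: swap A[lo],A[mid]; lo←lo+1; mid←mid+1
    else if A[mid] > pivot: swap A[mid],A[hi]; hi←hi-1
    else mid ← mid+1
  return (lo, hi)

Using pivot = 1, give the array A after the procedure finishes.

lo=0 mid=0 hi=9
5>1: swap(0,9), hi=8 ⇒ [1, 2, 2, 3, 5, 1, 1, 5, 1, 5]
1=1: mid=1
2>1: swap(1,8), hi=7 ⇒ [1, 1, 2, 3, 5, 1, 1, 5, 2, 5]
1=1: mid=2
2>1: swap(2,7), hi=6 ⇒ [1, 1, 5, 3, 5, 1, 1, 2, 2, 5]
5>1: swap(2,6), hi=5 ⇒ [1, 1, 1, 3, 5, 1, 5, 2, 2, 5]
1=1: mid=3
3>1: swap(3,5), hi=4 ⇒ [1, 1, 1, 1, 5, 3, 5, 2, 2, 5]
1=1: mid=4
5>1: swap(4,4), hi=3 ⇒ [1, 1, 1, 1, 5, 3, 5, 2, 2, 5]
done. lo=0 hi=3; A=[1, 1, 1, 1, 5, 3, 5, 2, 2, 5]

[1, 1, 1, 1, 5, 3, 5, 2, 2, 5]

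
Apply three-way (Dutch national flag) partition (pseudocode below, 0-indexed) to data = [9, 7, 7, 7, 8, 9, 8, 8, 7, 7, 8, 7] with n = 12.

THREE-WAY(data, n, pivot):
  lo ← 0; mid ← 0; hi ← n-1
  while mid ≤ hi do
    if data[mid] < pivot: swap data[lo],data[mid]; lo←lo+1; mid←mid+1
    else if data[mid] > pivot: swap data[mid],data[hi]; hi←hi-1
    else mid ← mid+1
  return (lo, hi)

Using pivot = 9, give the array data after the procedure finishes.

[7, 7, 7, 8, 8, 8, 7, 7, 8, 7, 9, 9]

lo=0 mid=0 hi=11
9=9: mid=1
7<9: swap(0,1), lo=1 mid=2 ⇒ [7, 9, 7, 7, 8, 9, 8, 8, 7, 7, 8, 7]
7<9: swap(1,2), lo=2 mid=3 ⇒ [7, 7, 9, 7, 8, 9, 8, 8, 7, 7, 8, 7]
7<9: swap(2,3), lo=3 mid=4 ⇒ [7, 7, 7, 9, 8, 9, 8, 8, 7, 7, 8, 7]
8<9: swap(3,4), lo=4 mid=5 ⇒ [7, 7, 7, 8, 9, 9, 8, 8, 7, 7, 8, 7]
9=9: mid=6
8<9: swap(4,6), lo=5 mid=7 ⇒ [7, 7, 7, 8, 8, 9, 9, 8, 7, 7, 8, 7]
8<9: swap(5,7), lo=6 mid=8 ⇒ [7, 7, 7, 8, 8, 8, 9, 9, 7, 7, 8, 7]
7<9: swap(6,8), lo=7 mid=9 ⇒ [7, 7, 7, 8, 8, 8, 7, 9, 9, 7, 8, 7]
7<9: swap(7,9), lo=8 mid=10 ⇒ [7, 7, 7, 8, 8, 8, 7, 7, 9, 9, 8, 7]
8<9: swap(8,10), lo=9 mid=11 ⇒ [7, 7, 7, 8, 8, 8, 7, 7, 8, 9, 9, 7]
7<9: swap(9,11), lo=10 mid=12 ⇒ [7, 7, 7, 8, 8, 8, 7, 7, 8, 7, 9, 9]
done. lo=10 hi=11; data=[7, 7, 7, 8, 8, 8, 7, 7, 8, 7, 9, 9]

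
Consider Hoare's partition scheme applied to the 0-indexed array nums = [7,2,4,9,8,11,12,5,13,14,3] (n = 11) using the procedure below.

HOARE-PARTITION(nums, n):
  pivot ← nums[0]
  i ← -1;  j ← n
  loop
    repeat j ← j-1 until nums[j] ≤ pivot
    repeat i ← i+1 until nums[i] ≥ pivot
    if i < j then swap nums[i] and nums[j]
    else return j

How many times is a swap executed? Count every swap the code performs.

pivot = nums[0] = 7; i = -1, j = 11
j→10 (nums[10]=3≤7), i→0 (nums[0]=7≥7); i<j, swap → [3,2,4,9,8,11,12,5,13,14,7]
j→7 (nums[7]=5≤7), i→3 (nums[3]=9≥7); i<j, swap → [3,2,4,5,8,11,12,9,13,14,7]
j→3, i→4; i≥j, return j=3. nums = [3,2,4,5,8,11,12,9,13,14,7]

2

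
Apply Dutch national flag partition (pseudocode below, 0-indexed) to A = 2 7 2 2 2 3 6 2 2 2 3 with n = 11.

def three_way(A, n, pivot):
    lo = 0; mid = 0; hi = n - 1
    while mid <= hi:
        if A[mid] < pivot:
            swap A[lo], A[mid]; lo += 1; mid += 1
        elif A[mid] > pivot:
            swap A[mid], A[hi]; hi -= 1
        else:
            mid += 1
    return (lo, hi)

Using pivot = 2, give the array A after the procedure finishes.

2 2 2 2 2 2 2 6 3 3 7

pivot = 2; lo=0, mid=0, hi=10
A[mid]=2=2: mid=1
A[mid]=7>2: swap A[1],A[10]; hi=9 → 2 3 2 2 2 3 6 2 2 2 7
A[mid]=3>2: swap A[1],A[9]; hi=8 → 2 2 2 2 2 3 6 2 2 3 7
A[mid]=2=2: mid=2
A[mid]=2=2: mid=3
A[mid]=2=2: mid=4
A[mid]=2=2: mid=5
A[mid]=3>2: swap A[5],A[8]; hi=7 → 2 2 2 2 2 2 6 2 3 3 7
A[mid]=2=2: mid=6
A[mid]=6>2: swap A[6],A[7]; hi=6 → 2 2 2 2 2 2 2 6 3 3 7
A[mid]=2=2: mid=7
end: lo=0, hi=6; A = 2 2 2 2 2 2 2 6 3 3 7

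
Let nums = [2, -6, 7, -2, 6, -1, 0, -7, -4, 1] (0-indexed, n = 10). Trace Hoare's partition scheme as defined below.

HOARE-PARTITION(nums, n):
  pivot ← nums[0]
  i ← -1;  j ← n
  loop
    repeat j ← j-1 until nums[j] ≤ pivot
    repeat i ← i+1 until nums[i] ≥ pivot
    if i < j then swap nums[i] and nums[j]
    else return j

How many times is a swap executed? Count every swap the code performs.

pivot = nums[0] = 2; i = -1, j = 10
j→9 (nums[9]=1≤2), i→0 (nums[0]=2≥2); i<j, swap → [1, -6, 7, -2, 6, -1, 0, -7, -4, 2]
j→8 (nums[8]=-4≤2), i→2 (nums[2]=7≥2); i<j, swap → [1, -6, -4, -2, 6, -1, 0, -7, 7, 2]
j→7 (nums[7]=-7≤2), i→4 (nums[4]=6≥2); i<j, swap → [1, -6, -4, -2, -7, -1, 0, 6, 7, 2]
j→6, i→7; i≥j, return j=6. nums = [1, -6, -4, -2, -7, -1, 0, 6, 7, 2]

3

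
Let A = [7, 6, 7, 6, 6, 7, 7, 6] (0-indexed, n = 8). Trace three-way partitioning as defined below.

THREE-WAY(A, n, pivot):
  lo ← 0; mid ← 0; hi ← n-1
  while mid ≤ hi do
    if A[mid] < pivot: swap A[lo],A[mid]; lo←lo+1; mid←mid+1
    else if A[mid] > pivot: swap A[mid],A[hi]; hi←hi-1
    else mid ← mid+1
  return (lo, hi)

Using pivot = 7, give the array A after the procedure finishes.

lo=0 mid=0 hi=7
7=7: mid=1
6<7: swap(0,1), lo=1 mid=2 ⇒ [6, 7, 7, 6, 6, 7, 7, 6]
7=7: mid=3
6<7: swap(1,3), lo=2 mid=4 ⇒ [6, 6, 7, 7, 6, 7, 7, 6]
6<7: swap(2,4), lo=3 mid=5 ⇒ [6, 6, 6, 7, 7, 7, 7, 6]
7=7: mid=6
7=7: mid=7
6<7: swap(3,7), lo=4 mid=8 ⇒ [6, 6, 6, 6, 7, 7, 7, 7]
done. lo=4 hi=7; A=[6, 6, 6, 6, 7, 7, 7, 7]

[6, 6, 6, 6, 7, 7, 7, 7]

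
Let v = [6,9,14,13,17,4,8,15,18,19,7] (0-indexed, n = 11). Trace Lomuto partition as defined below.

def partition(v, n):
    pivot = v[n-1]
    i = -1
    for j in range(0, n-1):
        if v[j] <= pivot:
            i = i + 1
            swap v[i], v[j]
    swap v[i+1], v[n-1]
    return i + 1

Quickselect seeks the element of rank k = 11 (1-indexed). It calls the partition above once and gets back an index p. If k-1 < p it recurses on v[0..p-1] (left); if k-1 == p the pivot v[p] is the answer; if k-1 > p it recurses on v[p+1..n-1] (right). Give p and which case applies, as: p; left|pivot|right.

2; right

pivot=7, i=-1
j=0: 6≤7, i=0, swap(0,0) ⇒ [6,9,14,13,17,4,8,15,18,19,7]
j=1: 9>7, skip
j=2: 14>7, skip
j=3: 13>7, skip
j=4: 17>7, skip
j=5: 4≤7, i=1, swap(1,5) ⇒ [6,4,14,13,17,9,8,15,18,19,7]
j=6: 8>7, skip
j=7: 15>7, skip
j=8: 18>7, skip
j=9: 19>7, skip
swap(2,10) ⇒ [6,4,7,13,17,9,8,15,18,19,14]; return 2
p = 2; k-1 = 10 > 2 ⇒ right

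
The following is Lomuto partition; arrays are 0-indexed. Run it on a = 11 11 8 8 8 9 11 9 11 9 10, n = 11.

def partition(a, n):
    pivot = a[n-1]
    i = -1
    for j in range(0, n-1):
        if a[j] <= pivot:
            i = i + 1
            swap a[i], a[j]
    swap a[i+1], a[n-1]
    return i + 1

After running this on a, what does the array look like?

8 8 8 9 9 9 10 11 11 11 11

pivot=10, i=-1
j=0: 11>10, skip
j=1: 11>10, skip
j=2: 8≤10, i=0, swap(0,2) ⇒ 8 11 11 8 8 9 11 9 11 9 10
j=3: 8≤10, i=1, swap(1,3) ⇒ 8 8 11 11 8 9 11 9 11 9 10
j=4: 8≤10, i=2, swap(2,4) ⇒ 8 8 8 11 11 9 11 9 11 9 10
j=5: 9≤10, i=3, swap(3,5) ⇒ 8 8 8 9 11 11 11 9 11 9 10
j=6: 11>10, skip
j=7: 9≤10, i=4, swap(4,7) ⇒ 8 8 8 9 9 11 11 11 11 9 10
j=8: 11>10, skip
j=9: 9≤10, i=5, swap(5,9) ⇒ 8 8 8 9 9 9 11 11 11 11 10
swap(6,10) ⇒ 8 8 8 9 9 9 10 11 11 11 11; return 6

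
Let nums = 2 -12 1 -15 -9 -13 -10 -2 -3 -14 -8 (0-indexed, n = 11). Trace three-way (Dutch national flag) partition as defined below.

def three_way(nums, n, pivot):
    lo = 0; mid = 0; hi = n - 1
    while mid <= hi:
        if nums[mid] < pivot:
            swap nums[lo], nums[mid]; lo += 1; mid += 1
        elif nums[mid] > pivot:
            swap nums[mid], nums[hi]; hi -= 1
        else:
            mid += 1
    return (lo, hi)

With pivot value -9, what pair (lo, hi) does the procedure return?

(5, 5)

lo=0 mid=0 hi=10
2>-9: swap(0,10), hi=9 ⇒ -8 -12 1 -15 -9 -13 -10 -2 -3 -14 2
-8>-9: swap(0,9), hi=8 ⇒ -14 -12 1 -15 -9 -13 -10 -2 -3 -8 2
-14<-9: swap(0,0), lo=1 mid=1 ⇒ -14 -12 1 -15 -9 -13 -10 -2 -3 -8 2
-12<-9: swap(1,1), lo=2 mid=2 ⇒ -14 -12 1 -15 -9 -13 -10 -2 -3 -8 2
1>-9: swap(2,8), hi=7 ⇒ -14 -12 -3 -15 -9 -13 -10 -2 1 -8 2
-3>-9: swap(2,7), hi=6 ⇒ -14 -12 -2 -15 -9 -13 -10 -3 1 -8 2
-2>-9: swap(2,6), hi=5 ⇒ -14 -12 -10 -15 -9 -13 -2 -3 1 -8 2
-10<-9: swap(2,2), lo=3 mid=3 ⇒ -14 -12 -10 -15 -9 -13 -2 -3 1 -8 2
-15<-9: swap(3,3), lo=4 mid=4 ⇒ -14 -12 -10 -15 -9 -13 -2 -3 1 -8 2
-9=-9: mid=5
-13<-9: swap(4,5), lo=5 mid=6 ⇒ -14 -12 -10 -15 -13 -9 -2 -3 1 -8 2
done. lo=5 hi=5; nums=-14 -12 -10 -15 -13 -9 -2 -3 1 -8 2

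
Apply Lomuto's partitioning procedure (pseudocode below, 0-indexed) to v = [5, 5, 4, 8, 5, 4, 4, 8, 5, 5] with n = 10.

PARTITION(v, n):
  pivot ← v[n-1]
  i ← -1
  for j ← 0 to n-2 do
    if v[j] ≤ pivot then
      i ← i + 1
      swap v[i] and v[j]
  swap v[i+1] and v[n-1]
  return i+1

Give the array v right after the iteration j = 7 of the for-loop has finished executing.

pivot = v[9] = 5; i = -1
j=0: v[0]=5 ≤ 5 → i=0, swap v[0],v[0] (no change) → [5, 5, 4, 8, 5, 4, 4, 8, 5, 5]
j=1: v[1]=5 ≤ 5 → i=1, swap v[1],v[1] (no change) → [5, 5, 4, 8, 5, 4, 4, 8, 5, 5]
j=2: v[2]=4 ≤ 5 → i=2, swap v[2],v[2] (no change) → [5, 5, 4, 8, 5, 4, 4, 8, 5, 5]
j=3: v[3]=8 > 5 → no swap
j=4: v[4]=5 ≤ 5 → i=3, swap v[3],v[4] → [5, 5, 4, 5, 8, 4, 4, 8, 5, 5]
j=5: v[5]=4 ≤ 5 → i=4, swap v[4],v[5] → [5, 5, 4, 5, 4, 8, 4, 8, 5, 5]
j=6: v[6]=4 ≤ 5 → i=5, swap v[5],v[6] → [5, 5, 4, 5, 4, 4, 8, 8, 5, 5]
j=7: v[7]=8 > 5 → no swap
(after j=7) v = [5, 5, 4, 5, 4, 4, 8, 8, 5, 5]

[5, 5, 4, 5, 4, 4, 8, 8, 5, 5]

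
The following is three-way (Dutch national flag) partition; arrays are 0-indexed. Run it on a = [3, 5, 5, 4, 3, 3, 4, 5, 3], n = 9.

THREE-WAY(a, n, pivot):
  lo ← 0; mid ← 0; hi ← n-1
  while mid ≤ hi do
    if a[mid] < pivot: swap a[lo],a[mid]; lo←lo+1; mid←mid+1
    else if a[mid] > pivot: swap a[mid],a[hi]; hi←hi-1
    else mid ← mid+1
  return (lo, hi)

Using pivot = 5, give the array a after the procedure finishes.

lo=0 mid=0 hi=8
3<5: swap(0,0), lo=1 mid=1 ⇒ [3, 5, 5, 4, 3, 3, 4, 5, 3]
5=5: mid=2
5=5: mid=3
4<5: swap(1,3), lo=2 mid=4 ⇒ [3, 4, 5, 5, 3, 3, 4, 5, 3]
3<5: swap(2,4), lo=3 mid=5 ⇒ [3, 4, 3, 5, 5, 3, 4, 5, 3]
3<5: swap(3,5), lo=4 mid=6 ⇒ [3, 4, 3, 3, 5, 5, 4, 5, 3]
4<5: swap(4,6), lo=5 mid=7 ⇒ [3, 4, 3, 3, 4, 5, 5, 5, 3]
5=5: mid=8
3<5: swap(5,8), lo=6 mid=9 ⇒ [3, 4, 3, 3, 4, 3, 5, 5, 5]
done. lo=6 hi=8; a=[3, 4, 3, 3, 4, 3, 5, 5, 5]

[3, 4, 3, 3, 4, 3, 5, 5, 5]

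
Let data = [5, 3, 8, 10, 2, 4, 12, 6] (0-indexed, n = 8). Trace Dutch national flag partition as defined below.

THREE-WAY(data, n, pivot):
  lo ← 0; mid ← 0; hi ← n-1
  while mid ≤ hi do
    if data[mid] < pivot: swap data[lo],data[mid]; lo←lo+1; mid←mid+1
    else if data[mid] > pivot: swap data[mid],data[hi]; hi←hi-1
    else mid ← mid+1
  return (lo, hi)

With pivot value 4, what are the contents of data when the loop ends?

pivot = 4; lo=0, mid=0, hi=7
data[mid]=5>4: swap data[0],data[7]; hi=6 → [6, 3, 8, 10, 2, 4, 12, 5]
data[mid]=6>4: swap data[0],data[6]; hi=5 → [12, 3, 8, 10, 2, 4, 6, 5]
data[mid]=12>4: swap data[0],data[5]; hi=4 → [4, 3, 8, 10, 2, 12, 6, 5]
data[mid]=4=4: mid=1
data[mid]=3<4: swap data[0],data[1]; lo=1,mid=2 → [3, 4, 8, 10, 2, 12, 6, 5]
data[mid]=8>4: swap data[2],data[4]; hi=3 → [3, 4, 2, 10, 8, 12, 6, 5]
data[mid]=2<4: swap data[1],data[2]; lo=2,mid=3 → [3, 2, 4, 10, 8, 12, 6, 5]
data[mid]=10>4: swap data[3],data[3]; hi=2 → [3, 2, 4, 10, 8, 12, 6, 5]
end: lo=2, hi=2; data = [3, 2, 4, 10, 8, 12, 6, 5]

[3, 2, 4, 10, 8, 12, 6, 5]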